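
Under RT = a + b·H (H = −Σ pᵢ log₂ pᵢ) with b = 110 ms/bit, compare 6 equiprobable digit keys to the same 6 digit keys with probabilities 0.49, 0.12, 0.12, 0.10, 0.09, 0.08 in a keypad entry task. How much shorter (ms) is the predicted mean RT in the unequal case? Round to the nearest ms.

Equiprobable entropy H₀ = log₂ 6 = 2.5850 bits.
Skewed entropy H = −Σ pᵢ log₂ pᵢ = 2.1748 bits.
ΔRT = b·(H₀ − H) = 110 × 0.4102 = 45.12 ms.

45 ms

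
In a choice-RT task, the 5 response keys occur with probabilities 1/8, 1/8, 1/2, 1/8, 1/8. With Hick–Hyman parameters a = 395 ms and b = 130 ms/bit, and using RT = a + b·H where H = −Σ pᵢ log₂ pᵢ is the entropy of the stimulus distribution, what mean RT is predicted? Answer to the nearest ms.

655 ms

H = −Σ pᵢ log₂ pᵢ = 0.125·3 + 0.125·3 + 0.5·1 + 0.125·3 + 0.125·3 = 2.000 bits.
RT = 395 + 130 × 2.000 = 655.00 ms.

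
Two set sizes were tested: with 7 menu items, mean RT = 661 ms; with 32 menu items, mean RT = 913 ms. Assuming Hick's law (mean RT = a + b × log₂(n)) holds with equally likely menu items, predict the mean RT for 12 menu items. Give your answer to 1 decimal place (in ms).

750.4 ms

RT is linear in log₂ n, so two points fix the line:
  b = (913 − 661) / (log₂ 32 − log₂ 7) = 252 / (5 − 2.8074) = 114.930 ms/bit
  a = 661 − 114.930 × 2.8074 = 338.352 ms
Then RT(12) = 338.352 + 114.930 × log₂ 12 = 338.352 + 114.930 × 3.5850 ≈ 750.370 ms.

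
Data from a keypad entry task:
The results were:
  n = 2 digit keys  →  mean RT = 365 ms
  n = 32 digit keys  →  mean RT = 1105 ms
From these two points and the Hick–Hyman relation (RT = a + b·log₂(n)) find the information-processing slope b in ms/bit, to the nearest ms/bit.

b = (RT₂ − RT₁)/(log₂ n₂ − log₂ n₁) = (1105 − 365)/(5 − 1) = 185 ms/bit.

185 ms/bit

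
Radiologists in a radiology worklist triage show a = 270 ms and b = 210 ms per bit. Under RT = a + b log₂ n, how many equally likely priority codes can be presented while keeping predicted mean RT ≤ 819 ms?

Set 270 + 210·log₂ n ≤ 819 → log₂ n ≤ (819 − 270)/210 = 2.6143.
So n ≤ 2^2.6143 = 6.123; the largest integer n is 6.

6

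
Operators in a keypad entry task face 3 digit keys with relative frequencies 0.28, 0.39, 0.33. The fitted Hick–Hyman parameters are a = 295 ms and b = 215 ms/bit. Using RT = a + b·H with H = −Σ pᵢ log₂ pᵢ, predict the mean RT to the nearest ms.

633 ms

H = 0.28·log₂(1/0.28) + 0.39·log₂(1/0.39) + 0.33·log₂(1/0.33) = 1.5718 bits.
RT = 295 + 215 × 1.5718 = 632.95 ms.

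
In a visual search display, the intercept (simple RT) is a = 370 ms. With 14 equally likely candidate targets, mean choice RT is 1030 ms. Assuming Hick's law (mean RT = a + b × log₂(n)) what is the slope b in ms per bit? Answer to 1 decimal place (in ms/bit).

log₂(14) = 3.8074 bits.
b = (RT − a)/log₂ n = (1030 − 370) / 3.8074 = 173.349 ms/bit.

173.3 ms/bit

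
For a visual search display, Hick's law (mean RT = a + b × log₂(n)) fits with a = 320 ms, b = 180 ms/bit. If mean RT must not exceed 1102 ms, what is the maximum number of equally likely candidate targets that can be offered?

20

180·log₂ n ≤ 1102 − 320 = 782, giving log₂ n ≤ 4.3444 and n ≤ 20.315. The largest whole number is 20.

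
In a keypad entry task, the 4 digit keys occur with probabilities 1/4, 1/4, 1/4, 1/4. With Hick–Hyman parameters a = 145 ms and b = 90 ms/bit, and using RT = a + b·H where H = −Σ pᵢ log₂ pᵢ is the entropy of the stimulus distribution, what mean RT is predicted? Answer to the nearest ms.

H = −Σ pᵢ log₂ pᵢ = 0.25·2 + 0.25·2 + 0.25·2 + 0.25·2 = 2.000 bits.
RT = 145 + 90 × 2.000 = 325.00 ms.

325 ms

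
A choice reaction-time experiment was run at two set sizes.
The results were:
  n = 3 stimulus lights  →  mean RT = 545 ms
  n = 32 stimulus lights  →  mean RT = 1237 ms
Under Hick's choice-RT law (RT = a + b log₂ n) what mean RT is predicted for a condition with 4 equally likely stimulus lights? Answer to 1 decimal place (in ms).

With log₂ n on the abscissa the relation is linear; from the two conditions:
  b = (1237 − 545) / (log₂ 32 − log₂ 3) = 692 / (5 − 1.5850) = 202.633 ms/bit
  a = 545 − 202.633 × 1.5850 = 223.834 ms
Then RT(4) = 223.834 + 202.633 × log₂ 4 = 223.834 + 202.633 × 2 ≈ 629.100 ms.

629.1 ms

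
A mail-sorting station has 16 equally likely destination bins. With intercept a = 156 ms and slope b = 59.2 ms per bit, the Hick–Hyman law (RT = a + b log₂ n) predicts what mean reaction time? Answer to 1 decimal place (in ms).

392.8 ms

log₂(16) = 4 bits, so RT = 156 + 59.2 × 4 ≈ 392.800 ms.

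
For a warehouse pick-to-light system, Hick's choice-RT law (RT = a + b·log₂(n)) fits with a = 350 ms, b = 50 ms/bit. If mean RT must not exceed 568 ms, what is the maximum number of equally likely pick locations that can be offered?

20

Information budget: (568 − 350)/50 = 4.3600 bits, so n ≤ 2^4.3600 = 20.535 → at most 20.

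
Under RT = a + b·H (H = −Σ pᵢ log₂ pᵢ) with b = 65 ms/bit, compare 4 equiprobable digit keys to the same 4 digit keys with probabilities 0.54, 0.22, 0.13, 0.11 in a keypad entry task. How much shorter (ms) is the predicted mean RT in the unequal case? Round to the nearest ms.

Equiprobable entropy H₀ = log₂ 4 = 2.0000 bits.
Skewed entropy H = −Σ pᵢ log₂ pᵢ = 1.6935 bits.
ΔRT = b·(H₀ − H) = 65 × 0.3065 = 19.92 ms.

20 ms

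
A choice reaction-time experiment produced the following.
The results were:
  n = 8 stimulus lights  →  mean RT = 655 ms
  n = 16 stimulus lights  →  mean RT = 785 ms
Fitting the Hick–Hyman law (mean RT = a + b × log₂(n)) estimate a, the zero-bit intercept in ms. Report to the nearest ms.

Slope: b = (785 − 655) / (log₂ 16 − log₂ 8) = 130/1.0000 = 130 ms/bit.
a = RT₁ − b·log₂ n₁ = 655 − 130 × 3 = 265.000 ms.

265 ms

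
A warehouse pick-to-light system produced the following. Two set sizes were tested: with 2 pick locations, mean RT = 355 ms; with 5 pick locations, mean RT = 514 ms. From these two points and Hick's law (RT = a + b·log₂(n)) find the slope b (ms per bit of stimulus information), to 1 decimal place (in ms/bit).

b = (RT₂ − RT₁)/(log₂ n₂ − log₂ n₁) = (514 − 355)/(2.3219 − 1) = 120.279 ms/bit.

120.3 ms/bit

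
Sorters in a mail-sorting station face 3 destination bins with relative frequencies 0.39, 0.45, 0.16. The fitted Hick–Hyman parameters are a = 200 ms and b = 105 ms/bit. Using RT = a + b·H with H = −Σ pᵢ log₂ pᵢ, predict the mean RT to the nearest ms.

H = 0.39·log₂(1/0.39) + 0.45·log₂(1/0.45) + 0.16·log₂(1/0.16) = 1.4712 bits.
RT = 200 + 105 × 1.4712 = 354.48 ms.

354 ms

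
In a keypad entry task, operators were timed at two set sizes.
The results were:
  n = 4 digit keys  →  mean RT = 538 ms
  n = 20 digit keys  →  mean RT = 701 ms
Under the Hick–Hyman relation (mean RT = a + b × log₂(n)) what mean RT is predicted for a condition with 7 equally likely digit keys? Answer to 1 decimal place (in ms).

594.7 ms

With log₂ n on the abscissa the relation is linear; from the two conditions:
  b = (701 − 538) / (log₂ 20 − log₂ 4) = 163 / (4.3219 − 2) = 70.200 ms/bit
  a = 538 − 70.200 × 2 = 397.599 ms
Then RT(7) = 397.599 + 70.200 × log₂ 7 = 397.599 + 70.200 × 2.8074 ≈ 594.677 ms.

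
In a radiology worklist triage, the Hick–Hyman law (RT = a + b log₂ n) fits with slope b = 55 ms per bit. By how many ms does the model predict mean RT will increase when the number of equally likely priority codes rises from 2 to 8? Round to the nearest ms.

Only the slope matters, since a is common to both: ΔRT = b·log₂(n₂/n₁).
log₂(8) − log₂(2) = log₂(8/2) = log₂(4) = 2.
ΔRT = 55 × 2.0000 = 110.000 ms.

110 ms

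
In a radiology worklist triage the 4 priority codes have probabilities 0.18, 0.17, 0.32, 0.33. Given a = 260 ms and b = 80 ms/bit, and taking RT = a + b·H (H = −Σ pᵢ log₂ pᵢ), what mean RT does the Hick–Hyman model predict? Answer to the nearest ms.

415 ms

H = 0.18·log₂(1/0.18) + 0.17·log₂(1/0.17) + 0.32·log₂(1/0.32) + 0.33·log₂(1/0.33) = 1.9338 bits.
RT = 260 + 80 × 1.9338 = 414.70 ms.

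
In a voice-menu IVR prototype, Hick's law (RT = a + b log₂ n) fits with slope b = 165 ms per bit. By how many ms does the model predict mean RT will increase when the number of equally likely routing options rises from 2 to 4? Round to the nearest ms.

The intercept a cancels: ΔRT = b·(log₂ n₂ − log₂ n₁) = b·log₂(n₂/n₁).
log₂(4) − log₂(2) = log₂(4/2) = log₂(2) = 1.
ΔRT = 165 × 1.0000 = 165.000 ms.

165 ms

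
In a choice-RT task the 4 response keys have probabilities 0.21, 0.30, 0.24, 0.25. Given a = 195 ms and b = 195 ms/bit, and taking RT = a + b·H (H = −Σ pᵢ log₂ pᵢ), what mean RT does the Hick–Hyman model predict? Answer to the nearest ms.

H = 0.21·log₂(1/0.21) + 0.30·log₂(1/0.30) + 0.24·log₂(1/0.24) + 0.25·log₂(1/0.25) = 1.9880 bits.
RT = 195 + 195 × 1.9880 = 582.67 ms.

583 ms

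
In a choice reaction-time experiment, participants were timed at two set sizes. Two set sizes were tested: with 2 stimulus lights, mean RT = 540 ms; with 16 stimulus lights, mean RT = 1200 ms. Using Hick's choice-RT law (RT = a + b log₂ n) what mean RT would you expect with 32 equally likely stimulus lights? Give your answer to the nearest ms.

With log₂ n on the abscissa the relation is linear; from the two conditions:
  b = (1200 − 540) / (log₂ 16 − log₂ 2) = 660 / (4 − 1) = 220 ms/bit
  a = 540 − 220 × 1 = 320 ms
Then RT(32) = 320 + 220 × log₂ 32 = 320 + 220 × 5 ≈ 1420.000 ms.

1420 ms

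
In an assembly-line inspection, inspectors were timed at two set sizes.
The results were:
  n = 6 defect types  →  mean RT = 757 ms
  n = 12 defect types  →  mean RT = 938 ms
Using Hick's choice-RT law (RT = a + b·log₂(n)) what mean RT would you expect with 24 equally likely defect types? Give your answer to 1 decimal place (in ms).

1119.0 ms

With log₂ n on the abscissa the relation is linear; from the two conditions:
  b = (938 − 757) / (log₂ 12 − log₂ 6) = 181 / (3.5850 − 2.5850) = 181.000 ms/bit
  a = 757 − 181.000 × 2.5850 = 289.122 ms
Then RT(24) = 289.122 + 181.000 × log₂ 24 = 289.122 + 181.000 × 4.5850 ≈ 1119.000 ms.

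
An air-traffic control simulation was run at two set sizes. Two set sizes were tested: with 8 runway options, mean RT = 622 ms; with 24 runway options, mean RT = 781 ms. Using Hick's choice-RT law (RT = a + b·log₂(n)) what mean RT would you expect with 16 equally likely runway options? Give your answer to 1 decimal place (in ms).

722.3 ms

RT is linear in log₂ n, so two points fix the line:
  b = (781 − 622) / (log₂ 24 − log₂ 8) = 159 / (4.5850 − 3) = 100.318 ms/bit
  a = 622 − 100.318 × 3 = 321.047 ms
Then RT(16) = 321.047 + 100.318 × log₂ 16 = 321.047 + 100.318 × 4 ≈ 722.318 ms.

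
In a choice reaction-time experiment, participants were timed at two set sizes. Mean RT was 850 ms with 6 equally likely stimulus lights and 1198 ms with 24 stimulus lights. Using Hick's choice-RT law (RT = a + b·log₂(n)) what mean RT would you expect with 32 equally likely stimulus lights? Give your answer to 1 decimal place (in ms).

1270.2 ms

Solve the two-equation system in a and b:
  b = (1198 − 850) / (log₂ 24 − log₂ 6) = 348 / (4.5850 − 2.5850) = 174.000 ms/bit
  a = 850 − 174.000 × 2.5850 = 400.217 ms
Then RT(32) = 400.217 + 174.000 × log₂ 32 = 400.217 + 174.000 × 5 ≈ 1270.217 ms.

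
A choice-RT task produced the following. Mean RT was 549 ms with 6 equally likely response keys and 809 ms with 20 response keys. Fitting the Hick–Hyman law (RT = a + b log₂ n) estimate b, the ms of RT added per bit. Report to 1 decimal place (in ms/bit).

Slope: b = (809 − 549) / (log₂ 20 − log₂ 6) = 260/1.7370 = 149.686 ms/bit.

149.7 ms/bit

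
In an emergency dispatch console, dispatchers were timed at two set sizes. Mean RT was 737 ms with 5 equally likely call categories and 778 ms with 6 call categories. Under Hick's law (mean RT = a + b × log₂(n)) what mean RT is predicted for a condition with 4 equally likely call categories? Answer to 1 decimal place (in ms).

686.8 ms

Fit slope and intercept:
  b = (778 − 737) / (log₂ 6 − log₂ 5) = 41 / (2.5850 − 2.3219) = 155.873 ms/bit
  a = 737 − 155.873 × 2.3219 = 375.074 ms
Then RT(4) = 375.074 + 155.873 × log₂ 4 = 375.074 + 155.873 × 2 ≈ 686.820 ms.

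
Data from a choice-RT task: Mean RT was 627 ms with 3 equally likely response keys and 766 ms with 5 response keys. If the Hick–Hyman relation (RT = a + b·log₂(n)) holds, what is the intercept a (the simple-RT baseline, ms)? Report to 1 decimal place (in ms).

b = (RT₂ − RT₁)/(log₂ n₂ − log₂ n₁) = (766 − 627)/(2.3219 − 1.5850) = 188.611 ms/bit.
a = RT₁ − b·log₂ n₁ = 627 − 188.611 × 1.5850 = 328.058 ms.

328.1 ms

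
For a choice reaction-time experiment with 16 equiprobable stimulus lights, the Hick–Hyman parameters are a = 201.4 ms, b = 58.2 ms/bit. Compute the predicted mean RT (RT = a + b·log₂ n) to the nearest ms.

434 ms

log₂(16) = 4 bits, so RT = 201.4 + 58.2 × 4 ≈ 434.200 ms.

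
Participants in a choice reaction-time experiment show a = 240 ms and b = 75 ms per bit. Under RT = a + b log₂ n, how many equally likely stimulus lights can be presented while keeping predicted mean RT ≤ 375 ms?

3

Information budget: (375 − 240)/75 = 1.8000 bits, so n ≤ 2^1.8000 = 3.482 → at most 3.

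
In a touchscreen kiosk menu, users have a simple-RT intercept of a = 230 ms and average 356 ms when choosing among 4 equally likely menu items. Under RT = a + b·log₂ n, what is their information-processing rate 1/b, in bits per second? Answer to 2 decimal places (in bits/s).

15.87 bits/s

b = (356 − 230)/log₂ 4 = 126/2 = 63.000 ms per bit = 0.06300 s/bit; the reciprocal is 15.873 bits/s.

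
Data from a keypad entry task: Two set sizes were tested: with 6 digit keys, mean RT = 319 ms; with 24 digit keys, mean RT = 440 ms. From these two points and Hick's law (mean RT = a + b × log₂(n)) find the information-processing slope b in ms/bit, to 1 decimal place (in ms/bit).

60.5 ms/bit

b = (RT₂ − RT₁)/(log₂ n₂ − log₂ n₁) = (440 − 319)/(4.5850 − 2.5850) = 60.500 ms/bit.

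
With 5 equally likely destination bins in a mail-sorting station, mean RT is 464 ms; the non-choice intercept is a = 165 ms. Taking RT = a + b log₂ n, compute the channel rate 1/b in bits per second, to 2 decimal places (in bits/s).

b = (464 − 165)/log₂ 5 = 299/2.3219 = 128.772 ms per bit = 0.12877 s/bit; the reciprocal is 7.766 bits/s.

7.77 bits/s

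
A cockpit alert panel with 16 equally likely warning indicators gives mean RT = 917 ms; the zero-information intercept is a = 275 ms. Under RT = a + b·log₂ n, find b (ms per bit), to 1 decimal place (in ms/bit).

160.5 ms/bit

16 alternatives carry log₂ 16 = 4 bits; the choice cost is 917 − 275 = 642 ms, so b = 642/4 = 160.500 ms/bit.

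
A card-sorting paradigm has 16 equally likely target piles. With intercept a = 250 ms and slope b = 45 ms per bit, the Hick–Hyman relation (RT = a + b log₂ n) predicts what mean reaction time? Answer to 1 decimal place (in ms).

430.0 ms

log₂(16) = 4 bits, so RT = 250 + 45 × 4 ≈ 430.000 ms.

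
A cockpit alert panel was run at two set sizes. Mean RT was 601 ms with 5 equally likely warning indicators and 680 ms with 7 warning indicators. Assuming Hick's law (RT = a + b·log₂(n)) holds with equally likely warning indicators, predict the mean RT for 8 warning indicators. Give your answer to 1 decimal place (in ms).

711.4 ms

Solve the two-equation system in a and b:
  b = (680 − 601) / (log₂ 7 − log₂ 5) = 79 / (2.8074 − 2.3219) = 162.743 ms/bit
  a = 601 − 162.743 × 2.3219 = 223.122 ms
Then RT(8) = 223.122 + 162.743 × log₂ 8 = 223.122 + 162.743 × 3 ≈ 711.352 ms.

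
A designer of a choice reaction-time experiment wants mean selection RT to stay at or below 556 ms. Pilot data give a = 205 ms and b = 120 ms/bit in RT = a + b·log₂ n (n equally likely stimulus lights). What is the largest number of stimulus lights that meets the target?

Information budget: (556 − 205)/120 = 2.9250 bits, so n ≤ 2^2.9250 = 7.595 → at most 7.

7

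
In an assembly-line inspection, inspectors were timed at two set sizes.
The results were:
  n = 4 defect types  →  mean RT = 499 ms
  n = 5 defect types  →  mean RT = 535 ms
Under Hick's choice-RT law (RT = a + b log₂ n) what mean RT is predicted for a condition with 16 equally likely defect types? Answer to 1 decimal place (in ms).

722.7 ms

Solve the two-equation system in a and b:
  b = (535 − 499) / (log₂ 5 − log₂ 4) = 36 / (2.3219 − 2) = 111.826 ms/bit
  a = 499 − 111.826 × 2 = 275.348 ms
Then RT(16) = 275.348 + 111.826 × log₂ 16 = 275.348 + 111.826 × 4 ≈ 722.652 ms.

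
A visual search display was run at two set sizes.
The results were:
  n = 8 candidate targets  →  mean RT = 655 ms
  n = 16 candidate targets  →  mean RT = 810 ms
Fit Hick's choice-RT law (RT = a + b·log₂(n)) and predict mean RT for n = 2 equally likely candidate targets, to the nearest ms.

Fit slope and intercept:
  b = (810 − 655) / (log₂ 16 − log₂ 8) = 155 / (4 − 3) = 155 ms/bit
  a = 655 − 155 × 3 = 190 ms
Then RT(2) = 190 + 155 × log₂ 2 = 190 + 155 × 1 ≈ 345.000 ms.

345 ms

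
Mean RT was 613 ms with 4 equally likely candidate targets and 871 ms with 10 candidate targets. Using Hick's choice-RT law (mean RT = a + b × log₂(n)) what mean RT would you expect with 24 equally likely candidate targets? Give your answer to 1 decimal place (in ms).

RT is linear in log₂ n, so two points fix the line:
  b = (871 − 613) / (log₂ 10 − log₂ 4) = 258 / (3.3219 − 2) = 195.169 ms/bit
  a = 613 − 195.169 × 2 = 222.661 ms
Then RT(24) = 222.661 + 195.169 × log₂ 24 = 222.661 + 195.169 × 4.5850 ≈ 1117.506 ms.

1117.5 ms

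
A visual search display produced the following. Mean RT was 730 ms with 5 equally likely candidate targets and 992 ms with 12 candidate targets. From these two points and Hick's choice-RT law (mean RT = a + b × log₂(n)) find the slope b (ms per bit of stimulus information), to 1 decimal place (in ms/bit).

Slope: b = (992 − 730) / (log₂ 12 − log₂ 5) = 262/1.2630 = 207.437 ms/bit.

207.4 ms/bit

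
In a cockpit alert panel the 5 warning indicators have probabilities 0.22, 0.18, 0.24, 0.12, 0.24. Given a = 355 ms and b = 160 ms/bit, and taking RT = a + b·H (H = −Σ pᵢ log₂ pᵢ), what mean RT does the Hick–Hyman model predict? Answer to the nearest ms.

720 ms

H = 0.22·log₂(1/0.22) + 0.18·log₂(1/0.18) + 0.24·log₂(1/0.24) + 0.12·log₂(1/0.12) + 0.24·log₂(1/0.24) = 2.2812 bits.
RT = 355 + 160 × 2.2812 = 719.99 ms.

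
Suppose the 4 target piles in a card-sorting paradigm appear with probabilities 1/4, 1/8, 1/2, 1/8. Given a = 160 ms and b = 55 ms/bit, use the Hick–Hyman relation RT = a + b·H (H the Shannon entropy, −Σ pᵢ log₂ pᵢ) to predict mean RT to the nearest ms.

256 ms

H = −Σ pᵢ log₂ pᵢ = 0.25·2 + 0.125·3 + 0.5·1 + 0.125·3 = 1.750 bits.
RT = 160 + 55 × 1.750 = 256.25 ms.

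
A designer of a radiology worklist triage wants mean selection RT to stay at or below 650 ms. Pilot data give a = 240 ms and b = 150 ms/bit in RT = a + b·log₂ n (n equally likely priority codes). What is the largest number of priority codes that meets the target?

6

Set 240 + 150·log₂ n ≤ 650 → log₂ n ≤ (650 − 240)/150 = 2.7333.
So n ≤ 2^2.7333 = 6.650; the largest integer n is 6.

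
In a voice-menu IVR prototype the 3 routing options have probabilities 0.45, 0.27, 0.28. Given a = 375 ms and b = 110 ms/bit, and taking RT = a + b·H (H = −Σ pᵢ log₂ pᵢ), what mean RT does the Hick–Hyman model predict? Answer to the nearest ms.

Entropy contributions −pᵢ log₂ pᵢ: 0.5184, 0.5100, 0.5142; sum H = 1.5426 bits.
RT = a + bH = 375 + 110·1.5426 = 544.69 ms.

545 ms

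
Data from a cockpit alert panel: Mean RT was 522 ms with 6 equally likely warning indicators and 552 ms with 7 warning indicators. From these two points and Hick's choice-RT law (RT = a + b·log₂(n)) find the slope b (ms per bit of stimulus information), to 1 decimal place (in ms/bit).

The slope on a log₂ axis is (552 − 522) / (2.8074 − 2.5850) = 134.897 ms/bit.

134.9 ms/bit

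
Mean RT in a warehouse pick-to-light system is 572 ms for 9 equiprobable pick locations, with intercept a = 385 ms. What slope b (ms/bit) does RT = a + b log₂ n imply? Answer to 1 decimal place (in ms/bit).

b = (572 − 385) / log₂(9) = 187 / 3.1699 = 58.992 ms/bit.

59.0 ms/bit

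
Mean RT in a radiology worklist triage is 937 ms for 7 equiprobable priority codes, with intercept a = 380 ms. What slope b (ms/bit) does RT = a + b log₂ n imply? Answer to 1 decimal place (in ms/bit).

198.4 ms/bit

log₂(7) = 2.8074 bits.
b = (RT − a)/log₂ n = (937 − 380) / 2.8074 = 198.407 ms/bit.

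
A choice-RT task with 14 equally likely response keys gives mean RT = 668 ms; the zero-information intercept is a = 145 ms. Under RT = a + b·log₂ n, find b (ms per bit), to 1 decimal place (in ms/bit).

b = (668 − 145) / log₂(14) = 523 / 3.8074 = 137.366 ms/bit.

137.4 ms/bit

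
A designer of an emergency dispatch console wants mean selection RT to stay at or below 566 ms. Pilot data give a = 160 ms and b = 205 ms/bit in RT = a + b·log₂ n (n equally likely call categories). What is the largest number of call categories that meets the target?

Information budget: (566 − 160)/205 = 1.9805 bits, so n ≤ 2^1.9805 = 3.946 → at most 3.

3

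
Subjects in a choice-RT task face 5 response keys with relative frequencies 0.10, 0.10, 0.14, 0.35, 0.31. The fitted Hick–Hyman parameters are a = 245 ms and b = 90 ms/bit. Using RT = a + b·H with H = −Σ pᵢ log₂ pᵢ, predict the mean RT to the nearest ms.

435 ms

Entropy contributions −pᵢ log₂ pᵢ: 0.3322, 0.3322, 0.3971, 0.5301, 0.5238; sum H = 2.1154 bits.
RT = a + bH = 245 + 90·2.1154 = 435.39 ms.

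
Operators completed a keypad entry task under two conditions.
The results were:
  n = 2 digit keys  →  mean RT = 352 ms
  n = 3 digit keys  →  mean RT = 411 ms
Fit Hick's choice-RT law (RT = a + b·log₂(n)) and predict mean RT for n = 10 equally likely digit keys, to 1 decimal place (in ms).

586.2 ms

RT is linear in log₂ n, so two points fix the line:
  b = (411 − 352) / (log₂ 3 − log₂ 2) = 59 / (1.5850 − 1) = 100.861 ms/bit
  a = 352 − 100.861 × 1 = 251.139 ms
Then RT(10) = 251.139 + 100.861 × log₂ 10 = 251.139 + 100.861 × 3.3219 ≈ 586.192 ms.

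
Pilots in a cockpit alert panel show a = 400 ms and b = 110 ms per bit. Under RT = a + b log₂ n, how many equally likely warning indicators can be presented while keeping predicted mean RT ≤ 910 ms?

24

Set 400 + 110·log₂ n ≤ 910 → log₂ n ≤ (910 − 400)/110 = 4.6364.
So n ≤ 2^4.6364 = 24.871; the largest integer n is 24.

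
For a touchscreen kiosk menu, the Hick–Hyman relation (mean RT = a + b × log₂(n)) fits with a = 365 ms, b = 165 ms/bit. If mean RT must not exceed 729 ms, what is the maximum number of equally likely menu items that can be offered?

Set 365 + 165·log₂ n ≤ 729 → log₂ n ≤ (729 − 365)/165 = 2.2061.
So n ≤ 2^2.2061 = 4.614; the largest integer n is 4.

4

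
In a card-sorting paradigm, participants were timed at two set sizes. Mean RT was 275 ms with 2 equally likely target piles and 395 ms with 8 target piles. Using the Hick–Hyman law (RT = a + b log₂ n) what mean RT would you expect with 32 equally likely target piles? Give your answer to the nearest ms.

515 ms

Fit slope and intercept:
  b = (395 − 275) / (log₂ 8 − log₂ 2) = 120 / (3 − 1) = 60 ms/bit
  a = 275 − 60 × 1 = 215 ms
Then RT(32) = 215 + 60 × log₂ 32 = 215 + 60 × 5 ≈ 515.000 ms.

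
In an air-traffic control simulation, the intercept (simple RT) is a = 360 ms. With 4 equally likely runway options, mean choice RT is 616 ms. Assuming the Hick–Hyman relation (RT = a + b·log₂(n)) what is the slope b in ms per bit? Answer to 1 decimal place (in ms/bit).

128.0 ms/bit

log₂(4) = 2 bits.
b = (RT − a)/log₂ n = (616 − 360) / 2 = 128.000 ms/bit.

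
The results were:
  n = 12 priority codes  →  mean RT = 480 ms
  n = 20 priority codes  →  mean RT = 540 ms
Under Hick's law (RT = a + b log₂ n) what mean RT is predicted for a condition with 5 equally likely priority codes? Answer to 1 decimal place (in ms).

377.2 ms

RT is linear in log₂ n, so two points fix the line:
  b = (540 − 480) / (log₂ 20 − log₂ 12) = 60 / (4.3219 − 3.5850) = 81.415 ms/bit
  a = 480 − 81.415 × 3.5850 = 188.131 ms
Then RT(5) = 188.131 + 81.415 × log₂ 5 = 188.131 + 81.415 × 2.3219 ≈ 377.170 ms.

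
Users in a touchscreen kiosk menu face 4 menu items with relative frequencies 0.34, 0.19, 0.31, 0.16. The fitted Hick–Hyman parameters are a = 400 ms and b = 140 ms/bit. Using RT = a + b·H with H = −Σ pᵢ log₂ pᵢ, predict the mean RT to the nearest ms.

H = 0.34·log₂(1/0.34) + 0.19·log₂(1/0.19) + 0.31·log₂(1/0.31) + 0.16·log₂(1/0.16) = 1.9312 bits.
RT = 400 + 140 × 1.9312 = 670.37 ms.

670 ms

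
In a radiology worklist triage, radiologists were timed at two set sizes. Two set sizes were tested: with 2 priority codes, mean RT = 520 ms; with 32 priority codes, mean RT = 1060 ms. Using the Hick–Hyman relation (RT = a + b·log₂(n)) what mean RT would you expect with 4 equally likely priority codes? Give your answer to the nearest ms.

655 ms

Fit slope and intercept:
  b = (1060 − 520) / (log₂ 32 − log₂ 2) = 540 / (5 − 1) = 135 ms/bit
  a = 520 − 135 × 1 = 385 ms
Then RT(4) = 385 + 135 × log₂ 4 = 385 + 135 × 2 ≈ 655.000 ms.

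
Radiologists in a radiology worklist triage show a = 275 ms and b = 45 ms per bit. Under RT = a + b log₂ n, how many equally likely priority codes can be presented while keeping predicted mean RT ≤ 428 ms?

45·log₂ n ≤ 428 − 275 = 153, giving log₂ n ≤ 3.4000 and n ≤ 10.556. The largest whole number is 10.

10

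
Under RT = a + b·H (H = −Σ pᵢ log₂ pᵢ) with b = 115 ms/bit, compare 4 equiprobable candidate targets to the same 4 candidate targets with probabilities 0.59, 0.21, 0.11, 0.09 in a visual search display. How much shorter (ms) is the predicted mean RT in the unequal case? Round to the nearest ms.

48 ms

Equiprobable entropy H₀ = log₂ 4 = 2.0000 bits.
Skewed entropy H = −Σ pᵢ log₂ pᵢ = 1.5849 bits.
ΔRT = b·(H₀ − H) = 115 × 0.4151 = 47.74 ms.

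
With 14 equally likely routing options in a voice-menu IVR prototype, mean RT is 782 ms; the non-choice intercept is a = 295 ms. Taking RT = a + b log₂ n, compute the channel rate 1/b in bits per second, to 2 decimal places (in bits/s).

7.82 bits/s

b = (782 − 295)/log₂ 14 = 487/3.8074 = 127.910 ms per bit = 0.12791 s/bit; the reciprocal is 7.818 bits/s.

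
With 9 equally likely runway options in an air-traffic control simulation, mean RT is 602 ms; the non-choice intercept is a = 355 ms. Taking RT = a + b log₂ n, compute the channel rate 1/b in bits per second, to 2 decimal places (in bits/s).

Choice component = 602 − 355 = 247 ms over log₂(9) = 3.1699 bits.
b = 247 / 3.1699 = 77.920 ms/bit, so 1/b = 12.834 bits/s.

12.83 bits/s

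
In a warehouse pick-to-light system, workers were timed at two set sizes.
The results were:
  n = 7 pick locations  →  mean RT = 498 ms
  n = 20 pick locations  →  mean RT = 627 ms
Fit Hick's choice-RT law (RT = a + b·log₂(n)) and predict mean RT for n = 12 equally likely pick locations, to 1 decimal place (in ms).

564.2 ms

RT is linear in log₂ n, so two points fix the line:
  b = (627 − 498) / (log₂ 20 − log₂ 7) = 129 / (4.3219 − 2.8074) = 85.173 ms/bit
  a = 498 − 85.173 × 2.8074 = 258.891 ms
Then RT(12) = 258.891 + 85.173 × log₂ 12 = 258.891 + 85.173 × 3.5850 ≈ 564.231 ms.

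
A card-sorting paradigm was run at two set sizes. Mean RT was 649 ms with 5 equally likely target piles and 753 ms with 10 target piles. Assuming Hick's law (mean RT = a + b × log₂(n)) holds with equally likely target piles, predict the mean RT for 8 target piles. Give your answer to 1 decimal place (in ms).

With log₂ n on the abscissa the relation is linear; from the two conditions:
  b = (753 − 649) / (log₂ 10 − log₂ 5) = 104 / (3.3219 − 2.3219) = 104.000 ms/bit
  a = 649 − 104.000 × 2.3219 = 407.519 ms
Then RT(8) = 407.519 + 104.000 × log₂ 8 = 407.519 + 104.000 × 3 ≈ 719.519 ms.

719.5 ms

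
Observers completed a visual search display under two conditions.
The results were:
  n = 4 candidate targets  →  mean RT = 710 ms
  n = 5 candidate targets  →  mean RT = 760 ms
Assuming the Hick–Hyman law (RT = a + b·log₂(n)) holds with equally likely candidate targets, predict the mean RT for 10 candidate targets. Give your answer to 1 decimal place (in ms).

Fit slope and intercept:
  b = (760 − 710) / (log₂ 5 − log₂ 4) = 50 / (2.3219 − 2) = 155.314 ms/bit
  a = 710 − 155.314 × 2 = 399.372 ms
Then RT(10) = 399.372 + 155.314 × log₂ 10 = 399.372 + 155.314 × 3.3219 ≈ 915.314 ms.

915.3 ms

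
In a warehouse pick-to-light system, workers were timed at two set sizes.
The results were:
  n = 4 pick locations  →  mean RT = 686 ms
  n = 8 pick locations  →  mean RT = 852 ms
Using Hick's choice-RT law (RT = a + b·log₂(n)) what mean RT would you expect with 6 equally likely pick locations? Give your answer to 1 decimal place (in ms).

RT is linear in log₂ n, so two points fix the line:
  b = (852 − 686) / (log₂ 8 − log₂ 4) = 166 / (3 − 2) = 166.000 ms/bit
  a = 686 − 166.000 × 2 = 354.000 ms
Then RT(6) = 354.000 + 166.000 × log₂ 6 = 354.000 + 166.000 × 2.5850 ≈ 783.104 ms.

783.1 ms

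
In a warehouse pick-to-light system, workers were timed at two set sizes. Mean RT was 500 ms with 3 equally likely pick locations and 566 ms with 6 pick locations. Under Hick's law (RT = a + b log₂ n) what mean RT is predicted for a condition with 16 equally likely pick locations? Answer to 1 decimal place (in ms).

Solve the two-equation system in a and b:
  b = (566 − 500) / (log₂ 6 − log₂ 3) = 66 / (2.5850 − 1.5850) = 66.000 ms/bit
  a = 500 − 66.000 × 1.5850 = 395.392 ms
Then RT(16) = 395.392 + 66.000 × log₂ 16 = 395.392 + 66.000 × 4 ≈ 659.392 ms.

659.4 ms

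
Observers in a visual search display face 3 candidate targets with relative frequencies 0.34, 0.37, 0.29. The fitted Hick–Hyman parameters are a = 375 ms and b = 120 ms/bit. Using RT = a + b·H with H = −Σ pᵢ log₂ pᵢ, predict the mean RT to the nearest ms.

564 ms

H = 0.34·log₂(1/0.34) + 0.37·log₂(1/0.37) + 0.29·log₂(1/0.29) = 1.5778 bits.
RT = 375 + 120 × 1.5778 = 564.34 ms.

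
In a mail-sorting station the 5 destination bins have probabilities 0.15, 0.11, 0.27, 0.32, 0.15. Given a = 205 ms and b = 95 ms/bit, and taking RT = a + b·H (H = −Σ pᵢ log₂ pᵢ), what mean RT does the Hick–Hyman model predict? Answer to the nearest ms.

Entropy contributions −pᵢ log₂ pᵢ: 0.4105, 0.3503, 0.5100, 0.5260, 0.4105; sum H = 2.2074 bits.
RT = a + bH = 205 + 95·2.2074 = 414.71 ms.

415 ms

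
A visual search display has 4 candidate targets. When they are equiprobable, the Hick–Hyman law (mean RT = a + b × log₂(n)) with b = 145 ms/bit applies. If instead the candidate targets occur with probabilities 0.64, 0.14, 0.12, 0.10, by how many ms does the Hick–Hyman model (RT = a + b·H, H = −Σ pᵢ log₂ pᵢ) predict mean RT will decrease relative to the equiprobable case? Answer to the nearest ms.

The RT saving is b·ΔH. Equiprobable H₀ = log₂(4) = 2.0000 bits; with the given probabilities H = 1.5084 bits.
b·(H₀ − H) = 145 × (2.0000 − 1.5084) = 71.28 ms.

71 ms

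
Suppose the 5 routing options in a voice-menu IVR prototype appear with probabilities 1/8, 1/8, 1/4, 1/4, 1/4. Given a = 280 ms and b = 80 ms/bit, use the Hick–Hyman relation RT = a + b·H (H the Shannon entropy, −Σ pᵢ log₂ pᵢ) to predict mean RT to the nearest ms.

H = −Σ pᵢ log₂ pᵢ = 0.125·3 + 0.125·3 + 0.25·2 + 0.25·2 + 0.25·2 = 2.250 bits.
RT = 280 + 80 × 2.250 = 460.00 ms.

460 ms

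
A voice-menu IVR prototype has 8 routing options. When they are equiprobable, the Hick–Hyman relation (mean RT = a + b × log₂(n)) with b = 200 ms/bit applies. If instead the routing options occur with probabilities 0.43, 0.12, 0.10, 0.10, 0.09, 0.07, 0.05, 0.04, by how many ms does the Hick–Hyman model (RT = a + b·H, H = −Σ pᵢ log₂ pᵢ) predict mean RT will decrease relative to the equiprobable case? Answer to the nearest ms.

92 ms

The RT saving is b·ΔH. Equiprobable H₀ = log₂(8) = 3.0000 bits; with the given probabilities H = 2.5381 bits.
b·(H₀ − H) = 200 × (3.0000 − 2.5381) = 92.38 ms.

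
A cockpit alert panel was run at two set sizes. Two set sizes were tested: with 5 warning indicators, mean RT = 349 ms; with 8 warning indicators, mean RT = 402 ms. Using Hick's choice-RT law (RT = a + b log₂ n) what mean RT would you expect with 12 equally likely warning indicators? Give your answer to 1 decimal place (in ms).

447.7 ms

With log₂ n on the abscissa the relation is linear; from the two conditions:
  b = (402 − 349) / (log₂ 8 − log₂ 5) = 53 / (3 − 2.3219) = 78.163 ms/bit
  a = 349 − 78.163 × 2.3219 = 167.512 ms
Then RT(12) = 167.512 + 78.163 × log₂ 12 = 167.512 + 78.163 × 3.5850 ≈ 447.722 ms.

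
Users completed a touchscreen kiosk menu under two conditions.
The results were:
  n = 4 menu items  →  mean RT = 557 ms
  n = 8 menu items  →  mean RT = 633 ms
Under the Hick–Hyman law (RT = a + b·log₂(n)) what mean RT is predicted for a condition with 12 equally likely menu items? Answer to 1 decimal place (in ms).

Fit slope and intercept:
  b = (633 − 557) / (log₂ 8 − log₂ 4) = 76 / (3 − 2) = 76.000 ms/bit
  a = 557 − 76.000 × 2 = 405.000 ms
Then RT(12) = 405.000 + 76.000 × log₂ 12 = 405.000 + 76.000 × 3.5850 ≈ 677.457 ms.

677.5 ms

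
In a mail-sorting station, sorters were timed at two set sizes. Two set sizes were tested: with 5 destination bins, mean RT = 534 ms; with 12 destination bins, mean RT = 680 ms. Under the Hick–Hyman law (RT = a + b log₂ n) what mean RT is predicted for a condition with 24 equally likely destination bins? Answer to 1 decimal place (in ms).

RT is linear in log₂ n, so two points fix the line:
  b = (680 − 534) / (log₂ 12 − log₂ 5) = 146 / (3.5850 − 2.3219) = 115.595 ms/bit
  a = 534 − 115.595 × 2.3219 = 265.598 ms
Then RT(24) = 265.598 + 115.595 × log₂ 24 = 265.598 + 115.595 × 4.5850 ≈ 795.595 ms.

795.6 ms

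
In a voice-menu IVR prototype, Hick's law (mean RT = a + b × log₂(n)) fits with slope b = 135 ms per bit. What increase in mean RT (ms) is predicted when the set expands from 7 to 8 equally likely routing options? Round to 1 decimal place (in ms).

26.0 ms

Only the slope matters, since a is common to both: ΔRT = b·log₂(n₂/n₁).
log₂(8) − log₂(7) = 3 − 2.8074 = 0.1926.
ΔRT = 135 × 0.1926 = 26.007 ms.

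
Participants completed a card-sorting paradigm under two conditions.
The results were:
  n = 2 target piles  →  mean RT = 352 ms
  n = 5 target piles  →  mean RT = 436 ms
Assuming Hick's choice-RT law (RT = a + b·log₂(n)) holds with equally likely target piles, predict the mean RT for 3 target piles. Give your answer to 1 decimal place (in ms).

389.2 ms

With log₂ n on the abscissa the relation is linear; from the two conditions:
  b = (436 − 352) / (log₂ 5 − log₂ 2) = 84 / (2.3219 − 1) = 63.544 ms/bit
  a = 352 − 63.544 × 1 = 288.456 ms
Then RT(3) = 288.456 + 63.544 × log₂ 3 = 288.456 + 63.544 × 1.5850 ≈ 389.171 ms.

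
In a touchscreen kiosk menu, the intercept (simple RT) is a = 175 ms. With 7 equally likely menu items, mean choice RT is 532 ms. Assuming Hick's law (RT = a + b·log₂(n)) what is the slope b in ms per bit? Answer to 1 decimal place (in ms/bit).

7 alternatives carry log₂ 7 = 2.8074 bits; the choice cost is 532 − 175 = 357 ms, so b = 357/2.8074 = 127.166 ms/bit.

127.2 ms/bit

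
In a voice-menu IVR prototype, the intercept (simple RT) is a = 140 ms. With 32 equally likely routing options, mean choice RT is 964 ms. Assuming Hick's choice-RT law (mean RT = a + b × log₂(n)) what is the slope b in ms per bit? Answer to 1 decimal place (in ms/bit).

164.8 ms/bit

log₂(32) = 5 bits.
b = (RT − a)/log₂ n = (964 − 140) / 5 = 164.800 ms/bit.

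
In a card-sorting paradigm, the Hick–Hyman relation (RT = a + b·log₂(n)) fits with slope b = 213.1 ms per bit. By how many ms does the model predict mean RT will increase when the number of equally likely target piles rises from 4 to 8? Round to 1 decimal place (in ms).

213.1 ms

Only the slope matters, since a is common to both: ΔRT = b·log₂(n₂/n₁).
log₂(8) − log₂(4) = log₂(8/4) = log₂(2) = 1.
ΔRT = 213.1 × 1.0000 = 213.100 ms.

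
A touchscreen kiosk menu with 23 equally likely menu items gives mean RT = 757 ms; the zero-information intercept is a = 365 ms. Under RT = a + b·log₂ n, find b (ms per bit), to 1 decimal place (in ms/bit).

86.7 ms/bit

23 alternatives carry log₂ 23 = 4.5236 bits; the choice cost is 757 − 365 = 392 ms, so b = 392/4.5236 = 86.657 ms/bit.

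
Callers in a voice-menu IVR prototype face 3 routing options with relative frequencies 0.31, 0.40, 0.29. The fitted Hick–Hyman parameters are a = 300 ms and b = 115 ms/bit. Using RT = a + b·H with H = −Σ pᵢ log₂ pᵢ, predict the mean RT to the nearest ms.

Entropy contributions −pᵢ log₂ pᵢ: 0.5238, 0.5288, 0.5179; sum H = 1.5705 bits.
RT = a + bH = 300 + 115·1.5705 = 480.60 ms.

481 ms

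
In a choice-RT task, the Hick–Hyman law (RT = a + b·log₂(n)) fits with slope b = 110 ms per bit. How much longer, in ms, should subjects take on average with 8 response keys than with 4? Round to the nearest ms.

110 ms

Only the slope matters, since a is common to both: ΔRT = b·log₂(n₂/n₁).
log₂(8) − log₂(4) = log₂(8/4) = log₂(2) = 1.
ΔRT = 110 × 1.0000 = 110.000 ms.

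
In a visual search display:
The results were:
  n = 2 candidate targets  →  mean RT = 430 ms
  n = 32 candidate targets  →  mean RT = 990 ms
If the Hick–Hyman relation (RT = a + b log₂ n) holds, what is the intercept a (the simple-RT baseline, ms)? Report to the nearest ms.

290 ms

The slope on a log₂ axis is (990 − 430) / (5 − 1) = 140 ms/bit.
Intercept: a = 430 − 140·log₂(2) = 290.000 ms.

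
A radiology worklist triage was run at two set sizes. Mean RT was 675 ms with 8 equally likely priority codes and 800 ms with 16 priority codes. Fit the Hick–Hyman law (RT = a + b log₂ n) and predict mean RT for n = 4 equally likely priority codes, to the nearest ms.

With log₂ n on the abscissa the relation is linear; from the two conditions:
  b = (800 − 675) / (log₂ 16 − log₂ 8) = 125 / (4 − 3) = 125 ms/bit
  a = 675 − 125 × 3 = 300 ms
Then RT(4) = 300 + 125 × log₂ 4 = 300 + 125 × 2 ≈ 550.000 ms.

550 ms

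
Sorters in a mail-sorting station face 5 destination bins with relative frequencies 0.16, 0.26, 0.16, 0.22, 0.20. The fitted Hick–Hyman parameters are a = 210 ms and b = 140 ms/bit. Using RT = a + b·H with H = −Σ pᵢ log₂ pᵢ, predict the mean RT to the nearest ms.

Entropy contributions −pᵢ log₂ pᵢ: 0.4230, 0.5053, 0.4230, 0.4806, 0.4644; sum H = 2.2963 bits.
RT = a + bH = 210 + 140·2.2963 = 531.48 ms.

531 ms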